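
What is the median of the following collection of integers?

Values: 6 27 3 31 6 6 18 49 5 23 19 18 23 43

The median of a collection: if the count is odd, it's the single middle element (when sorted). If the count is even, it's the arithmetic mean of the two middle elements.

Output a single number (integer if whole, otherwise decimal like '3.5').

Answer: 18.5

Derivation:
Step 1: insert 6 -> lo=[6] (size 1, max 6) hi=[] (size 0) -> median=6
Step 2: insert 27 -> lo=[6] (size 1, max 6) hi=[27] (size 1, min 27) -> median=16.5
Step 3: insert 3 -> lo=[3, 6] (size 2, max 6) hi=[27] (size 1, min 27) -> median=6
Step 4: insert 31 -> lo=[3, 6] (size 2, max 6) hi=[27, 31] (size 2, min 27) -> median=16.5
Step 5: insert 6 -> lo=[3, 6, 6] (size 3, max 6) hi=[27, 31] (size 2, min 27) -> median=6
Step 6: insert 6 -> lo=[3, 6, 6] (size 3, max 6) hi=[6, 27, 31] (size 3, min 6) -> median=6
Step 7: insert 18 -> lo=[3, 6, 6, 6] (size 4, max 6) hi=[18, 27, 31] (size 3, min 18) -> median=6
Step 8: insert 49 -> lo=[3, 6, 6, 6] (size 4, max 6) hi=[18, 27, 31, 49] (size 4, min 18) -> median=12
Step 9: insert 5 -> lo=[3, 5, 6, 6, 6] (size 5, max 6) hi=[18, 27, 31, 49] (size 4, min 18) -> median=6
Step 10: insert 23 -> lo=[3, 5, 6, 6, 6] (size 5, max 6) hi=[18, 23, 27, 31, 49] (size 5, min 18) -> median=12
Step 11: insert 19 -> lo=[3, 5, 6, 6, 6, 18] (size 6, max 18) hi=[19, 23, 27, 31, 49] (size 5, min 19) -> median=18
Step 12: insert 18 -> lo=[3, 5, 6, 6, 6, 18] (size 6, max 18) hi=[18, 19, 23, 27, 31, 49] (size 6, min 18) -> median=18
Step 13: insert 23 -> lo=[3, 5, 6, 6, 6, 18, 18] (size 7, max 18) hi=[19, 23, 23, 27, 31, 49] (size 6, min 19) -> median=18
Step 14: insert 43 -> lo=[3, 5, 6, 6, 6, 18, 18] (size 7, max 18) hi=[19, 23, 23, 27, 31, 43, 49] (size 7, min 19) -> median=18.5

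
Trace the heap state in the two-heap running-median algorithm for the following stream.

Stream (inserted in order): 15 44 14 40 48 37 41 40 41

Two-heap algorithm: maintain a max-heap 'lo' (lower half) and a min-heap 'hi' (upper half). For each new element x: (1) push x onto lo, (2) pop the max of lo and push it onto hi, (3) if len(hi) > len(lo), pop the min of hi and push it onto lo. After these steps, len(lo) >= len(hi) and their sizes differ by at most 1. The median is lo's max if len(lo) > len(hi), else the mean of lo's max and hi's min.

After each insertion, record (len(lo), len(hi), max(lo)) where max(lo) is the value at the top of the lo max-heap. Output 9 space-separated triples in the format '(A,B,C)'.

Step 1: insert 15 -> lo=[15] hi=[] -> (len(lo)=1, len(hi)=0, max(lo)=15)
Step 2: insert 44 -> lo=[15] hi=[44] -> (len(lo)=1, len(hi)=1, max(lo)=15)
Step 3: insert 14 -> lo=[14, 15] hi=[44] -> (len(lo)=2, len(hi)=1, max(lo)=15)
Step 4: insert 40 -> lo=[14, 15] hi=[40, 44] -> (len(lo)=2, len(hi)=2, max(lo)=15)
Step 5: insert 48 -> lo=[14, 15, 40] hi=[44, 48] -> (len(lo)=3, len(hi)=2, max(lo)=40)
Step 6: insert 37 -> lo=[14, 15, 37] hi=[40, 44, 48] -> (len(lo)=3, len(hi)=3, max(lo)=37)
Step 7: insert 41 -> lo=[14, 15, 37, 40] hi=[41, 44, 48] -> (len(lo)=4, len(hi)=3, max(lo)=40)
Step 8: insert 40 -> lo=[14, 15, 37, 40] hi=[40, 41, 44, 48] -> (len(lo)=4, len(hi)=4, max(lo)=40)
Step 9: insert 41 -> lo=[14, 15, 37, 40, 40] hi=[41, 41, 44, 48] -> (len(lo)=5, len(hi)=4, max(lo)=40)

Answer: (1,0,15) (1,1,15) (2,1,15) (2,2,15) (3,2,40) (3,3,37) (4,3,40) (4,4,40) (5,4,40)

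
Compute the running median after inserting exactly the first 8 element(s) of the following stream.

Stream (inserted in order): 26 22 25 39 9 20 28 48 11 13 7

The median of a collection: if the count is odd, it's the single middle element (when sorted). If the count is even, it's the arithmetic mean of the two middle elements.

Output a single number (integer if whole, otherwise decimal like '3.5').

Step 1: insert 26 -> lo=[26] (size 1, max 26) hi=[] (size 0) -> median=26
Step 2: insert 22 -> lo=[22] (size 1, max 22) hi=[26] (size 1, min 26) -> median=24
Step 3: insert 25 -> lo=[22, 25] (size 2, max 25) hi=[26] (size 1, min 26) -> median=25
Step 4: insert 39 -> lo=[22, 25] (size 2, max 25) hi=[26, 39] (size 2, min 26) -> median=25.5
Step 5: insert 9 -> lo=[9, 22, 25] (size 3, max 25) hi=[26, 39] (size 2, min 26) -> median=25
Step 6: insert 20 -> lo=[9, 20, 22] (size 3, max 22) hi=[25, 26, 39] (size 3, min 25) -> median=23.5
Step 7: insert 28 -> lo=[9, 20, 22, 25] (size 4, max 25) hi=[26, 28, 39] (size 3, min 26) -> median=25
Step 8: insert 48 -> lo=[9, 20, 22, 25] (size 4, max 25) hi=[26, 28, 39, 48] (size 4, min 26) -> median=25.5

Answer: 25.5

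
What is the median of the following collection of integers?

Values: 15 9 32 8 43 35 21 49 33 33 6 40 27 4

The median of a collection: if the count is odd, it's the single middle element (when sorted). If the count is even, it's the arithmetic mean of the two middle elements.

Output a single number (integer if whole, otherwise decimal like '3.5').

Answer: 29.5

Derivation:
Step 1: insert 15 -> lo=[15] (size 1, max 15) hi=[] (size 0) -> median=15
Step 2: insert 9 -> lo=[9] (size 1, max 9) hi=[15] (size 1, min 15) -> median=12
Step 3: insert 32 -> lo=[9, 15] (size 2, max 15) hi=[32] (size 1, min 32) -> median=15
Step 4: insert 8 -> lo=[8, 9] (size 2, max 9) hi=[15, 32] (size 2, min 15) -> median=12
Step 5: insert 43 -> lo=[8, 9, 15] (size 3, max 15) hi=[32, 43] (size 2, min 32) -> median=15
Step 6: insert 35 -> lo=[8, 9, 15] (size 3, max 15) hi=[32, 35, 43] (size 3, min 32) -> median=23.5
Step 7: insert 21 -> lo=[8, 9, 15, 21] (size 4, max 21) hi=[32, 35, 43] (size 3, min 32) -> median=21
Step 8: insert 49 -> lo=[8, 9, 15, 21] (size 4, max 21) hi=[32, 35, 43, 49] (size 4, min 32) -> median=26.5
Step 9: insert 33 -> lo=[8, 9, 15, 21, 32] (size 5, max 32) hi=[33, 35, 43, 49] (size 4, min 33) -> median=32
Step 10: insert 33 -> lo=[8, 9, 15, 21, 32] (size 5, max 32) hi=[33, 33, 35, 43, 49] (size 5, min 33) -> median=32.5
Step 11: insert 6 -> lo=[6, 8, 9, 15, 21, 32] (size 6, max 32) hi=[33, 33, 35, 43, 49] (size 5, min 33) -> median=32
Step 12: insert 40 -> lo=[6, 8, 9, 15, 21, 32] (size 6, max 32) hi=[33, 33, 35, 40, 43, 49] (size 6, min 33) -> median=32.5
Step 13: insert 27 -> lo=[6, 8, 9, 15, 21, 27, 32] (size 7, max 32) hi=[33, 33, 35, 40, 43, 49] (size 6, min 33) -> median=32
Step 14: insert 4 -> lo=[4, 6, 8, 9, 15, 21, 27] (size 7, max 27) hi=[32, 33, 33, 35, 40, 43, 49] (size 7, min 32) -> median=29.5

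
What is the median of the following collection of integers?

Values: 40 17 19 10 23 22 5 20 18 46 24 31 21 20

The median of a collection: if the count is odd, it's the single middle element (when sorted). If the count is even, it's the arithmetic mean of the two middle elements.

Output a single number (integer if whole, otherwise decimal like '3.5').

Step 1: insert 40 -> lo=[40] (size 1, max 40) hi=[] (size 0) -> median=40
Step 2: insert 17 -> lo=[17] (size 1, max 17) hi=[40] (size 1, min 40) -> median=28.5
Step 3: insert 19 -> lo=[17, 19] (size 2, max 19) hi=[40] (size 1, min 40) -> median=19
Step 4: insert 10 -> lo=[10, 17] (size 2, max 17) hi=[19, 40] (size 2, min 19) -> median=18
Step 5: insert 23 -> lo=[10, 17, 19] (size 3, max 19) hi=[23, 40] (size 2, min 23) -> median=19
Step 6: insert 22 -> lo=[10, 17, 19] (size 3, max 19) hi=[22, 23, 40] (size 3, min 22) -> median=20.5
Step 7: insert 5 -> lo=[5, 10, 17, 19] (size 4, max 19) hi=[22, 23, 40] (size 3, min 22) -> median=19
Step 8: insert 20 -> lo=[5, 10, 17, 19] (size 4, max 19) hi=[20, 22, 23, 40] (size 4, min 20) -> median=19.5
Step 9: insert 18 -> lo=[5, 10, 17, 18, 19] (size 5, max 19) hi=[20, 22, 23, 40] (size 4, min 20) -> median=19
Step 10: insert 46 -> lo=[5, 10, 17, 18, 19] (size 5, max 19) hi=[20, 22, 23, 40, 46] (size 5, min 20) -> median=19.5
Step 11: insert 24 -> lo=[5, 10, 17, 18, 19, 20] (size 6, max 20) hi=[22, 23, 24, 40, 46] (size 5, min 22) -> median=20
Step 12: insert 31 -> lo=[5, 10, 17, 18, 19, 20] (size 6, max 20) hi=[22, 23, 24, 31, 40, 46] (size 6, min 22) -> median=21
Step 13: insert 21 -> lo=[5, 10, 17, 18, 19, 20, 21] (size 7, max 21) hi=[22, 23, 24, 31, 40, 46] (size 6, min 22) -> median=21
Step 14: insert 20 -> lo=[5, 10, 17, 18, 19, 20, 20] (size 7, max 20) hi=[21, 22, 23, 24, 31, 40, 46] (size 7, min 21) -> median=20.5

Answer: 20.5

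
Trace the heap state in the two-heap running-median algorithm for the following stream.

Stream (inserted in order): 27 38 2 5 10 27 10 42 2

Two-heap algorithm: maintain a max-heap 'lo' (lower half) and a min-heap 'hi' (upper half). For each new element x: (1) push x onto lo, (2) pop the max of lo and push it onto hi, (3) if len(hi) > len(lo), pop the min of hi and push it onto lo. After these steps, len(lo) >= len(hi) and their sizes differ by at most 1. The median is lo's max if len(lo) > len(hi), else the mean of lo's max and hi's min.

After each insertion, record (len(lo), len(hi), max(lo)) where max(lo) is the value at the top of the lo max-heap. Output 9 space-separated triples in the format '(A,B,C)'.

Answer: (1,0,27) (1,1,27) (2,1,27) (2,2,5) (3,2,10) (3,3,10) (4,3,10) (4,4,10) (5,4,10)

Derivation:
Step 1: insert 27 -> lo=[27] hi=[] -> (len(lo)=1, len(hi)=0, max(lo)=27)
Step 2: insert 38 -> lo=[27] hi=[38] -> (len(lo)=1, len(hi)=1, max(lo)=27)
Step 3: insert 2 -> lo=[2, 27] hi=[38] -> (len(lo)=2, len(hi)=1, max(lo)=27)
Step 4: insert 5 -> lo=[2, 5] hi=[27, 38] -> (len(lo)=2, len(hi)=2, max(lo)=5)
Step 5: insert 10 -> lo=[2, 5, 10] hi=[27, 38] -> (len(lo)=3, len(hi)=2, max(lo)=10)
Step 6: insert 27 -> lo=[2, 5, 10] hi=[27, 27, 38] -> (len(lo)=3, len(hi)=3, max(lo)=10)
Step 7: insert 10 -> lo=[2, 5, 10, 10] hi=[27, 27, 38] -> (len(lo)=4, len(hi)=3, max(lo)=10)
Step 8: insert 42 -> lo=[2, 5, 10, 10] hi=[27, 27, 38, 42] -> (len(lo)=4, len(hi)=4, max(lo)=10)
Step 9: insert 2 -> lo=[2, 2, 5, 10, 10] hi=[27, 27, 38, 42] -> (len(lo)=5, len(hi)=4, max(lo)=10)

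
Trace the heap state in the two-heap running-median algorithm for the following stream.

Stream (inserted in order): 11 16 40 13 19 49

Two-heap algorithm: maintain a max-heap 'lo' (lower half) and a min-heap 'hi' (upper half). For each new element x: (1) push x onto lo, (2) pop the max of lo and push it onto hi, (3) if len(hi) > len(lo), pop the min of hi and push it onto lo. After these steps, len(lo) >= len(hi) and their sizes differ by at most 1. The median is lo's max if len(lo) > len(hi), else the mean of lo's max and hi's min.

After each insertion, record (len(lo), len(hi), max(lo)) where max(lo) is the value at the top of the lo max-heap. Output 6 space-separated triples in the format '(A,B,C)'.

Step 1: insert 11 -> lo=[11] hi=[] -> (len(lo)=1, len(hi)=0, max(lo)=11)
Step 2: insert 16 -> lo=[11] hi=[16] -> (len(lo)=1, len(hi)=1, max(lo)=11)
Step 3: insert 40 -> lo=[11, 16] hi=[40] -> (len(lo)=2, len(hi)=1, max(lo)=16)
Step 4: insert 13 -> lo=[11, 13] hi=[16, 40] -> (len(lo)=2, len(hi)=2, max(lo)=13)
Step 5: insert 19 -> lo=[11, 13, 16] hi=[19, 40] -> (len(lo)=3, len(hi)=2, max(lo)=16)
Step 6: insert 49 -> lo=[11, 13, 16] hi=[19, 40, 49] -> (len(lo)=3, len(hi)=3, max(lo)=16)

Answer: (1,0,11) (1,1,11) (2,1,16) (2,2,13) (3,2,16) (3,3,16)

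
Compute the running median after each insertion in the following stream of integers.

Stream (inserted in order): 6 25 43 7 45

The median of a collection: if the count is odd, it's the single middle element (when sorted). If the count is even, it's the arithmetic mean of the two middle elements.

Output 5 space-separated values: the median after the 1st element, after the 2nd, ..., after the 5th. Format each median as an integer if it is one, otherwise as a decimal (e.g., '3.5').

Answer: 6 15.5 25 16 25

Derivation:
Step 1: insert 6 -> lo=[6] (size 1, max 6) hi=[] (size 0) -> median=6
Step 2: insert 25 -> lo=[6] (size 1, max 6) hi=[25] (size 1, min 25) -> median=15.5
Step 3: insert 43 -> lo=[6, 25] (size 2, max 25) hi=[43] (size 1, min 43) -> median=25
Step 4: insert 7 -> lo=[6, 7] (size 2, max 7) hi=[25, 43] (size 2, min 25) -> median=16
Step 5: insert 45 -> lo=[6, 7, 25] (size 3, max 25) hi=[43, 45] (size 2, min 43) -> median=25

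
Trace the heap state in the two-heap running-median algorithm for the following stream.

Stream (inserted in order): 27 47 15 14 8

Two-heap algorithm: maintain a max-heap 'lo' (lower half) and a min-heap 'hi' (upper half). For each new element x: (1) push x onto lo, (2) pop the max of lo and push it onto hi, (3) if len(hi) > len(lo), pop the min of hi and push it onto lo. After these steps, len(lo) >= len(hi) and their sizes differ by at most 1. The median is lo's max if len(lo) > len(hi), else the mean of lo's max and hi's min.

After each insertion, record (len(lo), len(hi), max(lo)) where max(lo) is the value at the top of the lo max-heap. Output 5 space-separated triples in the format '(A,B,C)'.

Step 1: insert 27 -> lo=[27] hi=[] -> (len(lo)=1, len(hi)=0, max(lo)=27)
Step 2: insert 47 -> lo=[27] hi=[47] -> (len(lo)=1, len(hi)=1, max(lo)=27)
Step 3: insert 15 -> lo=[15, 27] hi=[47] -> (len(lo)=2, len(hi)=1, max(lo)=27)
Step 4: insert 14 -> lo=[14, 15] hi=[27, 47] -> (len(lo)=2, len(hi)=2, max(lo)=15)
Step 5: insert 8 -> lo=[8, 14, 15] hi=[27, 47] -> (len(lo)=3, len(hi)=2, max(lo)=15)

Answer: (1,0,27) (1,1,27) (2,1,27) (2,2,15) (3,2,15)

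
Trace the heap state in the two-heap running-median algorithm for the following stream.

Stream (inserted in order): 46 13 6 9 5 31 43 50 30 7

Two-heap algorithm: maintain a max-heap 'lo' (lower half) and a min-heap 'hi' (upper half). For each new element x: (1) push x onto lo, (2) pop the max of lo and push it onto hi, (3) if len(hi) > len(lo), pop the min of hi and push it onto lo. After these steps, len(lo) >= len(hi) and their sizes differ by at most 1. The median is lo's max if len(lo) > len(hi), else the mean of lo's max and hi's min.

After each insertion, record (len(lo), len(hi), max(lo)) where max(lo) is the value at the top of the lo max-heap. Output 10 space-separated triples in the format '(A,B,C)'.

Answer: (1,0,46) (1,1,13) (2,1,13) (2,2,9) (3,2,9) (3,3,9) (4,3,13) (4,4,13) (5,4,30) (5,5,13)

Derivation:
Step 1: insert 46 -> lo=[46] hi=[] -> (len(lo)=1, len(hi)=0, max(lo)=46)
Step 2: insert 13 -> lo=[13] hi=[46] -> (len(lo)=1, len(hi)=1, max(lo)=13)
Step 3: insert 6 -> lo=[6, 13] hi=[46] -> (len(lo)=2, len(hi)=1, max(lo)=13)
Step 4: insert 9 -> lo=[6, 9] hi=[13, 46] -> (len(lo)=2, len(hi)=2, max(lo)=9)
Step 5: insert 5 -> lo=[5, 6, 9] hi=[13, 46] -> (len(lo)=3, len(hi)=2, max(lo)=9)
Step 6: insert 31 -> lo=[5, 6, 9] hi=[13, 31, 46] -> (len(lo)=3, len(hi)=3, max(lo)=9)
Step 7: insert 43 -> lo=[5, 6, 9, 13] hi=[31, 43, 46] -> (len(lo)=4, len(hi)=3, max(lo)=13)
Step 8: insert 50 -> lo=[5, 6, 9, 13] hi=[31, 43, 46, 50] -> (len(lo)=4, len(hi)=4, max(lo)=13)
Step 9: insert 30 -> lo=[5, 6, 9, 13, 30] hi=[31, 43, 46, 50] -> (len(lo)=5, len(hi)=4, max(lo)=30)
Step 10: insert 7 -> lo=[5, 6, 7, 9, 13] hi=[30, 31, 43, 46, 50] -> (len(lo)=5, len(hi)=5, max(lo)=13)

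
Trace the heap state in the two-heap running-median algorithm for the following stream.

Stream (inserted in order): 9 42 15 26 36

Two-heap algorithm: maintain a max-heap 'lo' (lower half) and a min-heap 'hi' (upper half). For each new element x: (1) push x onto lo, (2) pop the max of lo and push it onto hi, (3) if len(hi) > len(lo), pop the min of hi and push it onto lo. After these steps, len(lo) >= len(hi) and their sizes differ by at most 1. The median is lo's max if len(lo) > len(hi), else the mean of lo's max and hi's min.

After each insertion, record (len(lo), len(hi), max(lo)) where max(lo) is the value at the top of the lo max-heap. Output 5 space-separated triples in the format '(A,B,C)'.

Step 1: insert 9 -> lo=[9] hi=[] -> (len(lo)=1, len(hi)=0, max(lo)=9)
Step 2: insert 42 -> lo=[9] hi=[42] -> (len(lo)=1, len(hi)=1, max(lo)=9)
Step 3: insert 15 -> lo=[9, 15] hi=[42] -> (len(lo)=2, len(hi)=1, max(lo)=15)
Step 4: insert 26 -> lo=[9, 15] hi=[26, 42] -> (len(lo)=2, len(hi)=2, max(lo)=15)
Step 5: insert 36 -> lo=[9, 15, 26] hi=[36, 42] -> (len(lo)=3, len(hi)=2, max(lo)=26)

Answer: (1,0,9) (1,1,9) (2,1,15) (2,2,15) (3,2,26)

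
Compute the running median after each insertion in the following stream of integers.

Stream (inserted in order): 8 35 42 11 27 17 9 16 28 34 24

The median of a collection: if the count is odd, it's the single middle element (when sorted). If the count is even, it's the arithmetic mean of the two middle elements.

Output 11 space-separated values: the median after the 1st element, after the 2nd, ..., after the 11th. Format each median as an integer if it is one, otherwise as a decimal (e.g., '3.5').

Answer: 8 21.5 35 23 27 22 17 16.5 17 22 24

Derivation:
Step 1: insert 8 -> lo=[8] (size 1, max 8) hi=[] (size 0) -> median=8
Step 2: insert 35 -> lo=[8] (size 1, max 8) hi=[35] (size 1, min 35) -> median=21.5
Step 3: insert 42 -> lo=[8, 35] (size 2, max 35) hi=[42] (size 1, min 42) -> median=35
Step 4: insert 11 -> lo=[8, 11] (size 2, max 11) hi=[35, 42] (size 2, min 35) -> median=23
Step 5: insert 27 -> lo=[8, 11, 27] (size 3, max 27) hi=[35, 42] (size 2, min 35) -> median=27
Step 6: insert 17 -> lo=[8, 11, 17] (size 3, max 17) hi=[27, 35, 42] (size 3, min 27) -> median=22
Step 7: insert 9 -> lo=[8, 9, 11, 17] (size 4, max 17) hi=[27, 35, 42] (size 3, min 27) -> median=17
Step 8: insert 16 -> lo=[8, 9, 11, 16] (size 4, max 16) hi=[17, 27, 35, 42] (size 4, min 17) -> median=16.5
Step 9: insert 28 -> lo=[8, 9, 11, 16, 17] (size 5, max 17) hi=[27, 28, 35, 42] (size 4, min 27) -> median=17
Step 10: insert 34 -> lo=[8, 9, 11, 16, 17] (size 5, max 17) hi=[27, 28, 34, 35, 42] (size 5, min 27) -> median=22
Step 11: insert 24 -> lo=[8, 9, 11, 16, 17, 24] (size 6, max 24) hi=[27, 28, 34, 35, 42] (size 5, min 27) -> median=24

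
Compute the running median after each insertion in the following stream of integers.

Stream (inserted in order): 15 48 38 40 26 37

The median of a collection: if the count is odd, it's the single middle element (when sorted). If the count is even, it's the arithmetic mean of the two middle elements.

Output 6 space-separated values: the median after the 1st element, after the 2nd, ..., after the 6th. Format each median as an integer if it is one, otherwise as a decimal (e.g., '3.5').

Step 1: insert 15 -> lo=[15] (size 1, max 15) hi=[] (size 0) -> median=15
Step 2: insert 48 -> lo=[15] (size 1, max 15) hi=[48] (size 1, min 48) -> median=31.5
Step 3: insert 38 -> lo=[15, 38] (size 2, max 38) hi=[48] (size 1, min 48) -> median=38
Step 4: insert 40 -> lo=[15, 38] (size 2, max 38) hi=[40, 48] (size 2, min 40) -> median=39
Step 5: insert 26 -> lo=[15, 26, 38] (size 3, max 38) hi=[40, 48] (size 2, min 40) -> median=38
Step 6: insert 37 -> lo=[15, 26, 37] (size 3, max 37) hi=[38, 40, 48] (size 3, min 38) -> median=37.5

Answer: 15 31.5 38 39 38 37.5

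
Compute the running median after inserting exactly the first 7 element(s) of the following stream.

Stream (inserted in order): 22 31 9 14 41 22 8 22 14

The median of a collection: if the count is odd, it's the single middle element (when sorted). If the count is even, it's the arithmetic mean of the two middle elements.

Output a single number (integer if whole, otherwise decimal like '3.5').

Answer: 22

Derivation:
Step 1: insert 22 -> lo=[22] (size 1, max 22) hi=[] (size 0) -> median=22
Step 2: insert 31 -> lo=[22] (size 1, max 22) hi=[31] (size 1, min 31) -> median=26.5
Step 3: insert 9 -> lo=[9, 22] (size 2, max 22) hi=[31] (size 1, min 31) -> median=22
Step 4: insert 14 -> lo=[9, 14] (size 2, max 14) hi=[22, 31] (size 2, min 22) -> median=18
Step 5: insert 41 -> lo=[9, 14, 22] (size 3, max 22) hi=[31, 41] (size 2, min 31) -> median=22
Step 6: insert 22 -> lo=[9, 14, 22] (size 3, max 22) hi=[22, 31, 41] (size 3, min 22) -> median=22
Step 7: insert 8 -> lo=[8, 9, 14, 22] (size 4, max 22) hi=[22, 31, 41] (size 3, min 22) -> median=22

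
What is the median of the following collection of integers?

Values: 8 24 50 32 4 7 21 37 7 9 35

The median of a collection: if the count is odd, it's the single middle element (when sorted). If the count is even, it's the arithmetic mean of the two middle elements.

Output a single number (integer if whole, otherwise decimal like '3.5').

Answer: 21

Derivation:
Step 1: insert 8 -> lo=[8] (size 1, max 8) hi=[] (size 0) -> median=8
Step 2: insert 24 -> lo=[8] (size 1, max 8) hi=[24] (size 1, min 24) -> median=16
Step 3: insert 50 -> lo=[8, 24] (size 2, max 24) hi=[50] (size 1, min 50) -> median=24
Step 4: insert 32 -> lo=[8, 24] (size 2, max 24) hi=[32, 50] (size 2, min 32) -> median=28
Step 5: insert 4 -> lo=[4, 8, 24] (size 3, max 24) hi=[32, 50] (size 2, min 32) -> median=24
Step 6: insert 7 -> lo=[4, 7, 8] (size 3, max 8) hi=[24, 32, 50] (size 3, min 24) -> median=16
Step 7: insert 21 -> lo=[4, 7, 8, 21] (size 4, max 21) hi=[24, 32, 50] (size 3, min 24) -> median=21
Step 8: insert 37 -> lo=[4, 7, 8, 21] (size 4, max 21) hi=[24, 32, 37, 50] (size 4, min 24) -> median=22.5
Step 9: insert 7 -> lo=[4, 7, 7, 8, 21] (size 5, max 21) hi=[24, 32, 37, 50] (size 4, min 24) -> median=21
Step 10: insert 9 -> lo=[4, 7, 7, 8, 9] (size 5, max 9) hi=[21, 24, 32, 37, 50] (size 5, min 21) -> median=15
Step 11: insert 35 -> lo=[4, 7, 7, 8, 9, 21] (size 6, max 21) hi=[24, 32, 35, 37, 50] (size 5, min 24) -> median=21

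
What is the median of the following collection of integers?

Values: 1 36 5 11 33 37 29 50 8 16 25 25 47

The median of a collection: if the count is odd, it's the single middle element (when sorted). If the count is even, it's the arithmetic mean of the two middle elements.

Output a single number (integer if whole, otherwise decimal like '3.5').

Answer: 25

Derivation:
Step 1: insert 1 -> lo=[1] (size 1, max 1) hi=[] (size 0) -> median=1
Step 2: insert 36 -> lo=[1] (size 1, max 1) hi=[36] (size 1, min 36) -> median=18.5
Step 3: insert 5 -> lo=[1, 5] (size 2, max 5) hi=[36] (size 1, min 36) -> median=5
Step 4: insert 11 -> lo=[1, 5] (size 2, max 5) hi=[11, 36] (size 2, min 11) -> median=8
Step 5: insert 33 -> lo=[1, 5, 11] (size 3, max 11) hi=[33, 36] (size 2, min 33) -> median=11
Step 6: insert 37 -> lo=[1, 5, 11] (size 3, max 11) hi=[33, 36, 37] (size 3, min 33) -> median=22
Step 7: insert 29 -> lo=[1, 5, 11, 29] (size 4, max 29) hi=[33, 36, 37] (size 3, min 33) -> median=29
Step 8: insert 50 -> lo=[1, 5, 11, 29] (size 4, max 29) hi=[33, 36, 37, 50] (size 4, min 33) -> median=31
Step 9: insert 8 -> lo=[1, 5, 8, 11, 29] (size 5, max 29) hi=[33, 36, 37, 50] (size 4, min 33) -> median=29
Step 10: insert 16 -> lo=[1, 5, 8, 11, 16] (size 5, max 16) hi=[29, 33, 36, 37, 50] (size 5, min 29) -> median=22.5
Step 11: insert 25 -> lo=[1, 5, 8, 11, 16, 25] (size 6, max 25) hi=[29, 33, 36, 37, 50] (size 5, min 29) -> median=25
Step 12: insert 25 -> lo=[1, 5, 8, 11, 16, 25] (size 6, max 25) hi=[25, 29, 33, 36, 37, 50] (size 6, min 25) -> median=25
Step 13: insert 47 -> lo=[1, 5, 8, 11, 16, 25, 25] (size 7, max 25) hi=[29, 33, 36, 37, 47, 50] (size 6, min 29) -> median=25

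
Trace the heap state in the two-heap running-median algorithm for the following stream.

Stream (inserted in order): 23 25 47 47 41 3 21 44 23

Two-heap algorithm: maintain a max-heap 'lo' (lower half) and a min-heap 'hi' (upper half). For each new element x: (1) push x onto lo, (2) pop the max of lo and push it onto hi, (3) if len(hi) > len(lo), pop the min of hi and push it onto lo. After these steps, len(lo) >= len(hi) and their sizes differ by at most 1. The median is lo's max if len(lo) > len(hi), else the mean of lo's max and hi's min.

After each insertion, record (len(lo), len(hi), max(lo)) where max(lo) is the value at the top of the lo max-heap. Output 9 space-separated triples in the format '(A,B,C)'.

Answer: (1,0,23) (1,1,23) (2,1,25) (2,2,25) (3,2,41) (3,3,25) (4,3,25) (4,4,25) (5,4,25)

Derivation:
Step 1: insert 23 -> lo=[23] hi=[] -> (len(lo)=1, len(hi)=0, max(lo)=23)
Step 2: insert 25 -> lo=[23] hi=[25] -> (len(lo)=1, len(hi)=1, max(lo)=23)
Step 3: insert 47 -> lo=[23, 25] hi=[47] -> (len(lo)=2, len(hi)=1, max(lo)=25)
Step 4: insert 47 -> lo=[23, 25] hi=[47, 47] -> (len(lo)=2, len(hi)=2, max(lo)=25)
Step 5: insert 41 -> lo=[23, 25, 41] hi=[47, 47] -> (len(lo)=3, len(hi)=2, max(lo)=41)
Step 6: insert 3 -> lo=[3, 23, 25] hi=[41, 47, 47] -> (len(lo)=3, len(hi)=3, max(lo)=25)
Step 7: insert 21 -> lo=[3, 21, 23, 25] hi=[41, 47, 47] -> (len(lo)=4, len(hi)=3, max(lo)=25)
Step 8: insert 44 -> lo=[3, 21, 23, 25] hi=[41, 44, 47, 47] -> (len(lo)=4, len(hi)=4, max(lo)=25)
Step 9: insert 23 -> lo=[3, 21, 23, 23, 25] hi=[41, 44, 47, 47] -> (len(lo)=5, len(hi)=4, max(lo)=25)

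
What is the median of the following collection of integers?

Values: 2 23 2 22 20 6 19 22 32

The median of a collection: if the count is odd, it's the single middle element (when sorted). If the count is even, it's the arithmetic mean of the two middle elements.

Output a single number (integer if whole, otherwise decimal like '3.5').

Step 1: insert 2 -> lo=[2] (size 1, max 2) hi=[] (size 0) -> median=2
Step 2: insert 23 -> lo=[2] (size 1, max 2) hi=[23] (size 1, min 23) -> median=12.5
Step 3: insert 2 -> lo=[2, 2] (size 2, max 2) hi=[23] (size 1, min 23) -> median=2
Step 4: insert 22 -> lo=[2, 2] (size 2, max 2) hi=[22, 23] (size 2, min 22) -> median=12
Step 5: insert 20 -> lo=[2, 2, 20] (size 3, max 20) hi=[22, 23] (size 2, min 22) -> median=20
Step 6: insert 6 -> lo=[2, 2, 6] (size 3, max 6) hi=[20, 22, 23] (size 3, min 20) -> median=13
Step 7: insert 19 -> lo=[2, 2, 6, 19] (size 4, max 19) hi=[20, 22, 23] (size 3, min 20) -> median=19
Step 8: insert 22 -> lo=[2, 2, 6, 19] (size 4, max 19) hi=[20, 22, 22, 23] (size 4, min 20) -> median=19.5
Step 9: insert 32 -> lo=[2, 2, 6, 19, 20] (size 5, max 20) hi=[22, 22, 23, 32] (size 4, min 22) -> median=20

Answer: 20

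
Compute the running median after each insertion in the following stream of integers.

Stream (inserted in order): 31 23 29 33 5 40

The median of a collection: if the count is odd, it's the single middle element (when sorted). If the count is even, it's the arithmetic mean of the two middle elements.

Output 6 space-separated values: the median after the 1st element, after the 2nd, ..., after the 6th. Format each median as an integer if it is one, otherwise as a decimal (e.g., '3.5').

Answer: 31 27 29 30 29 30

Derivation:
Step 1: insert 31 -> lo=[31] (size 1, max 31) hi=[] (size 0) -> median=31
Step 2: insert 23 -> lo=[23] (size 1, max 23) hi=[31] (size 1, min 31) -> median=27
Step 3: insert 29 -> lo=[23, 29] (size 2, max 29) hi=[31] (size 1, min 31) -> median=29
Step 4: insert 33 -> lo=[23, 29] (size 2, max 29) hi=[31, 33] (size 2, min 31) -> median=30
Step 5: insert 5 -> lo=[5, 23, 29] (size 3, max 29) hi=[31, 33] (size 2, min 31) -> median=29
Step 6: insert 40 -> lo=[5, 23, 29] (size 3, max 29) hi=[31, 33, 40] (size 3, min 31) -> median=30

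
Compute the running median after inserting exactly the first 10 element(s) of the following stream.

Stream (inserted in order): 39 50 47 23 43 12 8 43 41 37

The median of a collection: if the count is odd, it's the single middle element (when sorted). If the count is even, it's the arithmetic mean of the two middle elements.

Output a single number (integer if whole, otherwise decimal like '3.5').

Step 1: insert 39 -> lo=[39] (size 1, max 39) hi=[] (size 0) -> median=39
Step 2: insert 50 -> lo=[39] (size 1, max 39) hi=[50] (size 1, min 50) -> median=44.5
Step 3: insert 47 -> lo=[39, 47] (size 2, max 47) hi=[50] (size 1, min 50) -> median=47
Step 4: insert 23 -> lo=[23, 39] (size 2, max 39) hi=[47, 50] (size 2, min 47) -> median=43
Step 5: insert 43 -> lo=[23, 39, 43] (size 3, max 43) hi=[47, 50] (size 2, min 47) -> median=43
Step 6: insert 12 -> lo=[12, 23, 39] (size 3, max 39) hi=[43, 47, 50] (size 3, min 43) -> median=41
Step 7: insert 8 -> lo=[8, 12, 23, 39] (size 4, max 39) hi=[43, 47, 50] (size 3, min 43) -> median=39
Step 8: insert 43 -> lo=[8, 12, 23, 39] (size 4, max 39) hi=[43, 43, 47, 50] (size 4, min 43) -> median=41
Step 9: insert 41 -> lo=[8, 12, 23, 39, 41] (size 5, max 41) hi=[43, 43, 47, 50] (size 4, min 43) -> median=41
Step 10: insert 37 -> lo=[8, 12, 23, 37, 39] (size 5, max 39) hi=[41, 43, 43, 47, 50] (size 5, min 41) -> median=40

Answer: 40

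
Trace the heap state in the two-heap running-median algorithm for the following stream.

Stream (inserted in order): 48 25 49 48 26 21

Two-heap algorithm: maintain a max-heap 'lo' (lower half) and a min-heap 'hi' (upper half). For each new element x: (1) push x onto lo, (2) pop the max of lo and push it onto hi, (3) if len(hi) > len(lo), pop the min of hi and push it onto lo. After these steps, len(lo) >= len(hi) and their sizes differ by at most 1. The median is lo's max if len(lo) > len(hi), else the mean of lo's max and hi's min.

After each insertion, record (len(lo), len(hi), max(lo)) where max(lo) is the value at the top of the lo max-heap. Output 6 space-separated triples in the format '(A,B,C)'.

Answer: (1,0,48) (1,1,25) (2,1,48) (2,2,48) (3,2,48) (3,3,26)

Derivation:
Step 1: insert 48 -> lo=[48] hi=[] -> (len(lo)=1, len(hi)=0, max(lo)=48)
Step 2: insert 25 -> lo=[25] hi=[48] -> (len(lo)=1, len(hi)=1, max(lo)=25)
Step 3: insert 49 -> lo=[25, 48] hi=[49] -> (len(lo)=2, len(hi)=1, max(lo)=48)
Step 4: insert 48 -> lo=[25, 48] hi=[48, 49] -> (len(lo)=2, len(hi)=2, max(lo)=48)
Step 5: insert 26 -> lo=[25, 26, 48] hi=[48, 49] -> (len(lo)=3, len(hi)=2, max(lo)=48)
Step 6: insert 21 -> lo=[21, 25, 26] hi=[48, 48, 49] -> (len(lo)=3, len(hi)=3, max(lo)=26)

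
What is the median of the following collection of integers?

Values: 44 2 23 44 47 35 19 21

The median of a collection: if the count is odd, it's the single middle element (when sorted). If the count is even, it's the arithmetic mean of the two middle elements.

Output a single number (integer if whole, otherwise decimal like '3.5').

Step 1: insert 44 -> lo=[44] (size 1, max 44) hi=[] (size 0) -> median=44
Step 2: insert 2 -> lo=[2] (size 1, max 2) hi=[44] (size 1, min 44) -> median=23
Step 3: insert 23 -> lo=[2, 23] (size 2, max 23) hi=[44] (size 1, min 44) -> median=23
Step 4: insert 44 -> lo=[2, 23] (size 2, max 23) hi=[44, 44] (size 2, min 44) -> median=33.5
Step 5: insert 47 -> lo=[2, 23, 44] (size 3, max 44) hi=[44, 47] (size 2, min 44) -> median=44
Step 6: insert 35 -> lo=[2, 23, 35] (size 3, max 35) hi=[44, 44, 47] (size 3, min 44) -> median=39.5
Step 7: insert 19 -> lo=[2, 19, 23, 35] (size 4, max 35) hi=[44, 44, 47] (size 3, min 44) -> median=35
Step 8: insert 21 -> lo=[2, 19, 21, 23] (size 4, max 23) hi=[35, 44, 44, 47] (size 4, min 35) -> median=29

Answer: 29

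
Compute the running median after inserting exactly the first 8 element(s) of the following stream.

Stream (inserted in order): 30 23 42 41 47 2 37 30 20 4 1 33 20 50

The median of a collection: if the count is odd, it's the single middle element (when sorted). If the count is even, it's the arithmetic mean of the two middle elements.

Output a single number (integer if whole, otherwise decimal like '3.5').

Step 1: insert 30 -> lo=[30] (size 1, max 30) hi=[] (size 0) -> median=30
Step 2: insert 23 -> lo=[23] (size 1, max 23) hi=[30] (size 1, min 30) -> median=26.5
Step 3: insert 42 -> lo=[23, 30] (size 2, max 30) hi=[42] (size 1, min 42) -> median=30
Step 4: insert 41 -> lo=[23, 30] (size 2, max 30) hi=[41, 42] (size 2, min 41) -> median=35.5
Step 5: insert 47 -> lo=[23, 30, 41] (size 3, max 41) hi=[42, 47] (size 2, min 42) -> median=41
Step 6: insert 2 -> lo=[2, 23, 30] (size 3, max 30) hi=[41, 42, 47] (size 3, min 41) -> median=35.5
Step 7: insert 37 -> lo=[2, 23, 30, 37] (size 4, max 37) hi=[41, 42, 47] (size 3, min 41) -> median=37
Step 8: insert 30 -> lo=[2, 23, 30, 30] (size 4, max 30) hi=[37, 41, 42, 47] (size 4, min 37) -> median=33.5

Answer: 33.5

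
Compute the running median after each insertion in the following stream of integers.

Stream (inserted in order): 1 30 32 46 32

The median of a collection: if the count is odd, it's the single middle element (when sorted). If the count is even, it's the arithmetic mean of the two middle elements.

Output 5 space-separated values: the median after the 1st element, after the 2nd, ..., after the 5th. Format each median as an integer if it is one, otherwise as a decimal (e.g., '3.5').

Answer: 1 15.5 30 31 32

Derivation:
Step 1: insert 1 -> lo=[1] (size 1, max 1) hi=[] (size 0) -> median=1
Step 2: insert 30 -> lo=[1] (size 1, max 1) hi=[30] (size 1, min 30) -> median=15.5
Step 3: insert 32 -> lo=[1, 30] (size 2, max 30) hi=[32] (size 1, min 32) -> median=30
Step 4: insert 46 -> lo=[1, 30] (size 2, max 30) hi=[32, 46] (size 2, min 32) -> median=31
Step 5: insert 32 -> lo=[1, 30, 32] (size 3, max 32) hi=[32, 46] (size 2, min 32) -> median=32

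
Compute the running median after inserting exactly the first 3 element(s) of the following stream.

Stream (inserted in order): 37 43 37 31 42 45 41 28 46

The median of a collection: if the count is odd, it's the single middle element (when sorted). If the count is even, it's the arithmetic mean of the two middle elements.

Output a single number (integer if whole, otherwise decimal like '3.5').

Step 1: insert 37 -> lo=[37] (size 1, max 37) hi=[] (size 0) -> median=37
Step 2: insert 43 -> lo=[37] (size 1, max 37) hi=[43] (size 1, min 43) -> median=40
Step 3: insert 37 -> lo=[37, 37] (size 2, max 37) hi=[43] (size 1, min 43) -> median=37

Answer: 37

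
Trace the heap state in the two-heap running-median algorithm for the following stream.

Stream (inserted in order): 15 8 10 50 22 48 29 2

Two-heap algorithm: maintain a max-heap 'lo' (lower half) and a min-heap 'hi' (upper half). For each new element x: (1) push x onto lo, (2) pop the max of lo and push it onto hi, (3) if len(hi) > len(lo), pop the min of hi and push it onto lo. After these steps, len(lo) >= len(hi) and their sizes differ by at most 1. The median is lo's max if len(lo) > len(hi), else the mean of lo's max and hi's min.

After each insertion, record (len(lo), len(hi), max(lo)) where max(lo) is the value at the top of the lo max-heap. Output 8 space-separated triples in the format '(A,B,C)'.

Step 1: insert 15 -> lo=[15] hi=[] -> (len(lo)=1, len(hi)=0, max(lo)=15)
Step 2: insert 8 -> lo=[8] hi=[15] -> (len(lo)=1, len(hi)=1, max(lo)=8)
Step 3: insert 10 -> lo=[8, 10] hi=[15] -> (len(lo)=2, len(hi)=1, max(lo)=10)
Step 4: insert 50 -> lo=[8, 10] hi=[15, 50] -> (len(lo)=2, len(hi)=2, max(lo)=10)
Step 5: insert 22 -> lo=[8, 10, 15] hi=[22, 50] -> (len(lo)=3, len(hi)=2, max(lo)=15)
Step 6: insert 48 -> lo=[8, 10, 15] hi=[22, 48, 50] -> (len(lo)=3, len(hi)=3, max(lo)=15)
Step 7: insert 29 -> lo=[8, 10, 15, 22] hi=[29, 48, 50] -> (len(lo)=4, len(hi)=3, max(lo)=22)
Step 8: insert 2 -> lo=[2, 8, 10, 15] hi=[22, 29, 48, 50] -> (len(lo)=4, len(hi)=4, max(lo)=15)

Answer: (1,0,15) (1,1,8) (2,1,10) (2,2,10) (3,2,15) (3,3,15) (4,3,22) (4,4,15)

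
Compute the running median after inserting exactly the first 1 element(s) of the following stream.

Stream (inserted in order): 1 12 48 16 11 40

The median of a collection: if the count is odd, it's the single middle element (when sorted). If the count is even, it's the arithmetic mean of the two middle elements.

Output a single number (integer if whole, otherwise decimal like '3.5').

Step 1: insert 1 -> lo=[1] (size 1, max 1) hi=[] (size 0) -> median=1

Answer: 1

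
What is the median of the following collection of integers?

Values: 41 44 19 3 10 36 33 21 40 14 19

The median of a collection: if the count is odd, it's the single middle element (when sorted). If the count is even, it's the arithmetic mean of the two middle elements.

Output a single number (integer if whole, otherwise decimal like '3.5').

Answer: 21

Derivation:
Step 1: insert 41 -> lo=[41] (size 1, max 41) hi=[] (size 0) -> median=41
Step 2: insert 44 -> lo=[41] (size 1, max 41) hi=[44] (size 1, min 44) -> median=42.5
Step 3: insert 19 -> lo=[19, 41] (size 2, max 41) hi=[44] (size 1, min 44) -> median=41
Step 4: insert 3 -> lo=[3, 19] (size 2, max 19) hi=[41, 44] (size 2, min 41) -> median=30
Step 5: insert 10 -> lo=[3, 10, 19] (size 3, max 19) hi=[41, 44] (size 2, min 41) -> median=19
Step 6: insert 36 -> lo=[3, 10, 19] (size 3, max 19) hi=[36, 41, 44] (size 3, min 36) -> median=27.5
Step 7: insert 33 -> lo=[3, 10, 19, 33] (size 4, max 33) hi=[36, 41, 44] (size 3, min 36) -> median=33
Step 8: insert 21 -> lo=[3, 10, 19, 21] (size 4, max 21) hi=[33, 36, 41, 44] (size 4, min 33) -> median=27
Step 9: insert 40 -> lo=[3, 10, 19, 21, 33] (size 5, max 33) hi=[36, 40, 41, 44] (size 4, min 36) -> median=33
Step 10: insert 14 -> lo=[3, 10, 14, 19, 21] (size 5, max 21) hi=[33, 36, 40, 41, 44] (size 5, min 33) -> median=27
Step 11: insert 19 -> lo=[3, 10, 14, 19, 19, 21] (size 6, max 21) hi=[33, 36, 40, 41, 44] (size 5, min 33) -> median=21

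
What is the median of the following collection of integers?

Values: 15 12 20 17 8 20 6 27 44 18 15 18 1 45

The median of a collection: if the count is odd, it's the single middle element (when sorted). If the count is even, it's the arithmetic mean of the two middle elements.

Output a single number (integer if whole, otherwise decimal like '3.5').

Answer: 17.5

Derivation:
Step 1: insert 15 -> lo=[15] (size 1, max 15) hi=[] (size 0) -> median=15
Step 2: insert 12 -> lo=[12] (size 1, max 12) hi=[15] (size 1, min 15) -> median=13.5
Step 3: insert 20 -> lo=[12, 15] (size 2, max 15) hi=[20] (size 1, min 20) -> median=15
Step 4: insert 17 -> lo=[12, 15] (size 2, max 15) hi=[17, 20] (size 2, min 17) -> median=16
Step 5: insert 8 -> lo=[8, 12, 15] (size 3, max 15) hi=[17, 20] (size 2, min 17) -> median=15
Step 6: insert 20 -> lo=[8, 12, 15] (size 3, max 15) hi=[17, 20, 20] (size 3, min 17) -> median=16
Step 7: insert 6 -> lo=[6, 8, 12, 15] (size 4, max 15) hi=[17, 20, 20] (size 3, min 17) -> median=15
Step 8: insert 27 -> lo=[6, 8, 12, 15] (size 4, max 15) hi=[17, 20, 20, 27] (size 4, min 17) -> median=16
Step 9: insert 44 -> lo=[6, 8, 12, 15, 17] (size 5, max 17) hi=[20, 20, 27, 44] (size 4, min 20) -> median=17
Step 10: insert 18 -> lo=[6, 8, 12, 15, 17] (size 5, max 17) hi=[18, 20, 20, 27, 44] (size 5, min 18) -> median=17.5
Step 11: insert 15 -> lo=[6, 8, 12, 15, 15, 17] (size 6, max 17) hi=[18, 20, 20, 27, 44] (size 5, min 18) -> median=17
Step 12: insert 18 -> lo=[6, 8, 12, 15, 15, 17] (size 6, max 17) hi=[18, 18, 20, 20, 27, 44] (size 6, min 18) -> median=17.5
Step 13: insert 1 -> lo=[1, 6, 8, 12, 15, 15, 17] (size 7, max 17) hi=[18, 18, 20, 20, 27, 44] (size 6, min 18) -> median=17
Step 14: insert 45 -> lo=[1, 6, 8, 12, 15, 15, 17] (size 7, max 17) hi=[18, 18, 20, 20, 27, 44, 45] (size 7, min 18) -> median=17.5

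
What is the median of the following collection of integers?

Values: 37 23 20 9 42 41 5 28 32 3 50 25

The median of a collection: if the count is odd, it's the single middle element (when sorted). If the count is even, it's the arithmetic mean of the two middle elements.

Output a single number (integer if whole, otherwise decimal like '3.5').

Step 1: insert 37 -> lo=[37] (size 1, max 37) hi=[] (size 0) -> median=37
Step 2: insert 23 -> lo=[23] (size 1, max 23) hi=[37] (size 1, min 37) -> median=30
Step 3: insert 20 -> lo=[20, 23] (size 2, max 23) hi=[37] (size 1, min 37) -> median=23
Step 4: insert 9 -> lo=[9, 20] (size 2, max 20) hi=[23, 37] (size 2, min 23) -> median=21.5
Step 5: insert 42 -> lo=[9, 20, 23] (size 3, max 23) hi=[37, 42] (size 2, min 37) -> median=23
Step 6: insert 41 -> lo=[9, 20, 23] (size 3, max 23) hi=[37, 41, 42] (size 3, min 37) -> median=30
Step 7: insert 5 -> lo=[5, 9, 20, 23] (size 4, max 23) hi=[37, 41, 42] (size 3, min 37) -> median=23
Step 8: insert 28 -> lo=[5, 9, 20, 23] (size 4, max 23) hi=[28, 37, 41, 42] (size 4, min 28) -> median=25.5
Step 9: insert 32 -> lo=[5, 9, 20, 23, 28] (size 5, max 28) hi=[32, 37, 41, 42] (size 4, min 32) -> median=28
Step 10: insert 3 -> lo=[3, 5, 9, 20, 23] (size 5, max 23) hi=[28, 32, 37, 41, 42] (size 5, min 28) -> median=25.5
Step 11: insert 50 -> lo=[3, 5, 9, 20, 23, 28] (size 6, max 28) hi=[32, 37, 41, 42, 50] (size 5, min 32) -> median=28
Step 12: insert 25 -> lo=[3, 5, 9, 20, 23, 25] (size 6, max 25) hi=[28, 32, 37, 41, 42, 50] (size 6, min 28) -> median=26.5

Answer: 26.5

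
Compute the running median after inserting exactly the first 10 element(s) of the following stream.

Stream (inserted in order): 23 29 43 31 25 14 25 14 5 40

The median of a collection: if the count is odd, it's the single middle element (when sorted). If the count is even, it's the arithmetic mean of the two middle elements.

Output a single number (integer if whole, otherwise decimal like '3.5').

Answer: 25

Derivation:
Step 1: insert 23 -> lo=[23] (size 1, max 23) hi=[] (size 0) -> median=23
Step 2: insert 29 -> lo=[23] (size 1, max 23) hi=[29] (size 1, min 29) -> median=26
Step 3: insert 43 -> lo=[23, 29] (size 2, max 29) hi=[43] (size 1, min 43) -> median=29
Step 4: insert 31 -> lo=[23, 29] (size 2, max 29) hi=[31, 43] (size 2, min 31) -> median=30
Step 5: insert 25 -> lo=[23, 25, 29] (size 3, max 29) hi=[31, 43] (size 2, min 31) -> median=29
Step 6: insert 14 -> lo=[14, 23, 25] (size 3, max 25) hi=[29, 31, 43] (size 3, min 29) -> median=27
Step 7: insert 25 -> lo=[14, 23, 25, 25] (size 4, max 25) hi=[29, 31, 43] (size 3, min 29) -> median=25
Step 8: insert 14 -> lo=[14, 14, 23, 25] (size 4, max 25) hi=[25, 29, 31, 43] (size 4, min 25) -> median=25
Step 9: insert 5 -> lo=[5, 14, 14, 23, 25] (size 5, max 25) hi=[25, 29, 31, 43] (size 4, min 25) -> median=25
Step 10: insert 40 -> lo=[5, 14, 14, 23, 25] (size 5, max 25) hi=[25, 29, 31, 40, 43] (size 5, min 25) -> median=25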